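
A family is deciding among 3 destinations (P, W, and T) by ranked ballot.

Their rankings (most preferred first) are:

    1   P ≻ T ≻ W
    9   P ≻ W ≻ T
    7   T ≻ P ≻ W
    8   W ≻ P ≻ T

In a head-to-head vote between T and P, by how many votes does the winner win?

Ballots ranking T above P: 7.
Ballots ranking P above T: 1+9+8 = 18.
P wins 18–7, a margin of 11.

11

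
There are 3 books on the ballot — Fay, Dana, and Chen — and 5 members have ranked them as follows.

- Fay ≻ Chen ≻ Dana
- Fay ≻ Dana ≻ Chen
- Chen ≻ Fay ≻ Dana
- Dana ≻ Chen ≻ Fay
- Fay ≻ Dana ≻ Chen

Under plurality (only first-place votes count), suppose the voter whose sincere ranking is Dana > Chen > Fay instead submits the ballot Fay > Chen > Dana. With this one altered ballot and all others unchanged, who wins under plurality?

First-place totals with the altered ballot: Fay 4, Dana 0, Chen 1.
The winner is unchanged: still Fay.

Fay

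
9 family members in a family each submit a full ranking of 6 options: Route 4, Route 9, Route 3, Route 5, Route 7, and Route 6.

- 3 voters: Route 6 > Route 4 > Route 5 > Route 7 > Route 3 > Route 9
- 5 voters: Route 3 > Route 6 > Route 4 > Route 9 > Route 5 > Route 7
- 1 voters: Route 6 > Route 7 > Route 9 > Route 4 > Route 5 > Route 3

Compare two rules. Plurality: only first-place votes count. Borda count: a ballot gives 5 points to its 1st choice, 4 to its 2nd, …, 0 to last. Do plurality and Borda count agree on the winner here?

Plurality first-place counts: Route 4 0, Route 9 0, Route 3 5, Route 5 0, Route 7 0, Route 6 4 → Route 3.
Borda totals: Route 4 29, Route 9 13, Route 3 28, Route 5 15, Route 7 10, Route 6 40 → Route 6.
The two rules disagree: plurality picks Route 3, Borda picks Route 6.

No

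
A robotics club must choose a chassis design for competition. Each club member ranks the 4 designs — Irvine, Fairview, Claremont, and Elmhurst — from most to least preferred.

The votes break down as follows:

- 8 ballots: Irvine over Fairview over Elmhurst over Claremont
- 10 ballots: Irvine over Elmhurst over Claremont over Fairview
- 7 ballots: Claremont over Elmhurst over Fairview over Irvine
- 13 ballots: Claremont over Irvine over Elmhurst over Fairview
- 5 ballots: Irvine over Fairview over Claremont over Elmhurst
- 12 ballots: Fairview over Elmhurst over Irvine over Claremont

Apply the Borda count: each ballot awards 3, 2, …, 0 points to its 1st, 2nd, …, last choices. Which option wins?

Borda scores:
  Irvine: 8·3 + 10·3 + 7·0 + 13·2 + 5·3 + 12·1 = 107
  Fairview: 8·2 + 10·0 + 7·1 + 13·0 + 5·2 + 12·3 = 69
  Claremont: 8·0 + 10·1 + 7·3 + 13·3 + 5·1 + 12·0 = 75
  Elmhurst: 8·1 + 10·2 + 7·2 + 13·1 + 5·0 + 12·2 = 79
Irvine has the highest total.

Irvine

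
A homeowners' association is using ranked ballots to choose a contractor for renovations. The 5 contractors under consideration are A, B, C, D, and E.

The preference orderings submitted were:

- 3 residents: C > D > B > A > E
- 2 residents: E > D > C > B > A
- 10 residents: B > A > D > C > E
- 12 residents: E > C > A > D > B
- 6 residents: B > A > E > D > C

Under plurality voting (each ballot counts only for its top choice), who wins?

First-place vote totals:
  A: 0
  B: 16
  C: 3
  D: 0
  E: 14
B has the most first-place votes.

B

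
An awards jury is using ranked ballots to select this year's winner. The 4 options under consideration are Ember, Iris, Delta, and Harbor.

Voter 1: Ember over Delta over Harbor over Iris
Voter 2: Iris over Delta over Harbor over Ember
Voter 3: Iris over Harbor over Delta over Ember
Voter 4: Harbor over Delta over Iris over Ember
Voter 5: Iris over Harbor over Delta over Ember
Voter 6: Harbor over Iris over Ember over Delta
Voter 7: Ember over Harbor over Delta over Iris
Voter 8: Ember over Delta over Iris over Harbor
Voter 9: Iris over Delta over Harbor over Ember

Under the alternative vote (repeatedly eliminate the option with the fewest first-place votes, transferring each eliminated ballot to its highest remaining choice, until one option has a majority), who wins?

Round 1: Iris 4, Ember 3, Harbor 2, Delta 0. Delta has the fewest and is eliminated.
Round 2: Iris 4, Ember 3, Harbor 2. Harbor has the fewest and is eliminated.
Round 3: Iris 6, Ember 3. Iris has a majority.

Iris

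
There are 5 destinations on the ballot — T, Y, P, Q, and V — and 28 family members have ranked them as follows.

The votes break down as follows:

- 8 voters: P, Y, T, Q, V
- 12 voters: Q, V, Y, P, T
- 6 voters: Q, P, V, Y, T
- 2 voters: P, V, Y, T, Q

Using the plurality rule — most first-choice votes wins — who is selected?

First-place vote totals:
  T: 0
  Y: 0
  P: 10
  Q: 18
  V: 0
Q has the most first-place votes.

Q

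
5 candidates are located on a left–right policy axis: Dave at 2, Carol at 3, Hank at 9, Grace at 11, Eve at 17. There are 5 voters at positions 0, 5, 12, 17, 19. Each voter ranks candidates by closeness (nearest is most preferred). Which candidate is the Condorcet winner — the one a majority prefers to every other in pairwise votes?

With single-peaked preferences on a line, the Condorcet winner is the candidate closest to the median voter.
The median voter (position 12) is closest to Grace at 11.
Check: Grace vs Hank — voters closer to Grace: 3 of 5.

Grace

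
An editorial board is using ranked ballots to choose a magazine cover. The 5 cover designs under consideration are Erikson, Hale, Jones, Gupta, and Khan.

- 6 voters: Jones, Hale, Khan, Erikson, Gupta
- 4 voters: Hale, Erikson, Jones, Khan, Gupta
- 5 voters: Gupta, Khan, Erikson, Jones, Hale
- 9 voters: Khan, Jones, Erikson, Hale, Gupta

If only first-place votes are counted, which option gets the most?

Khan

First-place vote totals:
  Erikson: 0
  Hale: 4
  Jones: 6
  Gupta: 5
  Khan: 9
Khan has the most first-place votes.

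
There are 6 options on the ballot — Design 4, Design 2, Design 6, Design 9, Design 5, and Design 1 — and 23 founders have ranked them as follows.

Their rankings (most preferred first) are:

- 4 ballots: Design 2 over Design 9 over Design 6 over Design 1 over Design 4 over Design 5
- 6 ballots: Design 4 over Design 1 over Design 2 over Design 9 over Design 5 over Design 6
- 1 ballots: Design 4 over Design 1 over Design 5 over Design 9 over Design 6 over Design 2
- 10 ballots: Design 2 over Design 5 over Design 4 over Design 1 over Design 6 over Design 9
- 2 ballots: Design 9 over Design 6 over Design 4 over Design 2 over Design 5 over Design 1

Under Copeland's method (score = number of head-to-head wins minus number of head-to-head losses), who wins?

Design 2

Pairwise results:
  Design 4 vs Design 2: Design 2 wins 14–9.
  Design 4 vs Design 6: Design 4 wins 17–6.
  Design 4 vs Design 9: Design 4 wins 17–6.
  Design 4 vs Design 5: Design 4 wins 13–10.
  Design 4 vs Design 1: Design 4 wins 19–4.
  Design 2 vs Design 6: Design 2 wins 20–3.
  Design 2 vs Design 9: Design 2 wins 20–3.
  Design 2 vs Design 5: Design 2 wins 22–1.
  Design 2 vs Design 1: Design 2 wins 16–7.
  Design 6 vs Design 9: Design 9 wins 13–10.
  Design 6 vs Design 5: Design 5 wins 17–6.
  Design 6 vs Design 1: Design 1 wins 17–6.
  Design 9 vs Design 5: Design 9 wins 12–11.
  Design 9 vs Design 1: Design 1 wins 17–6.
  Design 5 vs Design 1: Design 5 wins 12–11.
Copeland scores (wins − losses):
  Design 4: 4 − 1 = 3
  Design 2: 5 − 0 = 5
  Design 6: 0 − 5 = -5
  Design 9: 2 − 3 = -1
  Design 5: 2 − 3 = -1
  Design 1: 2 − 3 = -1
Design 2 has the best Copeland score.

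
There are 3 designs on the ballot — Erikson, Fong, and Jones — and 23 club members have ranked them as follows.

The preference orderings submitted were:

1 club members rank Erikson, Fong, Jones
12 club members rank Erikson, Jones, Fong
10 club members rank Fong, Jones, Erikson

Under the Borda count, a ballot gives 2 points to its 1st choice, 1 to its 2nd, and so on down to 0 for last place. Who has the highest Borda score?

Erikson

Borda scores:
  Erikson: 2 + 12·2 + 10·0 = 26
  Fong: 1 + 12·0 + 10·2 = 21
  Jones: 0 + 12·1 + 10·1 = 22
Erikson has the highest total.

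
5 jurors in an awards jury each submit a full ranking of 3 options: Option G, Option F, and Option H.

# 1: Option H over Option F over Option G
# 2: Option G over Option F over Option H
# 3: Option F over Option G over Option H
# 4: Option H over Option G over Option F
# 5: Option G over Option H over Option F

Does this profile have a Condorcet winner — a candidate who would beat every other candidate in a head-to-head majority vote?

Yes

Head-to-head results (5 voters total):
Option G vs Option F: Option G wins 3–2.
Option G vs Option H: Option G wins 3–2.
Option F vs Option H: Option H wins 3–2.
Option G beats each rival — Option F (3–2), Option H (3–2) — so Option G is the Condorcet winner.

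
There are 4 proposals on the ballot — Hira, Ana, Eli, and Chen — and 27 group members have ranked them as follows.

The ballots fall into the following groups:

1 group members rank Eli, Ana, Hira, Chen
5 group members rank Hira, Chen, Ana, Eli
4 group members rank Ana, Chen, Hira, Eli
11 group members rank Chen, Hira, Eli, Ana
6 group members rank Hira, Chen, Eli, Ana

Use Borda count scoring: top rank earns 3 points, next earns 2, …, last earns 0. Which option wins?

Chen

Borda scores:
  Hira: 1 + 5·3 + 4·1 + 11·2 + 6·3 = 60
  Ana: 2 + 5·1 + 4·3 + 11·0 + 6·0 = 19
  Eli: 3 + 5·0 + 4·0 + 11·1 + 6·1 = 20
  Chen: 0 + 5·2 + 4·2 + 11·3 + 6·2 = 63
Chen has the highest total.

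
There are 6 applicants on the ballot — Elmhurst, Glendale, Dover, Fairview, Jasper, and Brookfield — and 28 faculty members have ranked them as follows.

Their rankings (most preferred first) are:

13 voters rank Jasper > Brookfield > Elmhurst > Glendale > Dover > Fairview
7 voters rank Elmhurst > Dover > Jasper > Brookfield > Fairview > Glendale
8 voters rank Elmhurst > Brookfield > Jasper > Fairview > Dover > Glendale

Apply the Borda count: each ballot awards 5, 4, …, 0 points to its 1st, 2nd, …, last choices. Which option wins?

Elmhurst

Borda scores:
  Elmhurst: 13·3 + 7·5 + 8·5 = 114
  Glendale: 13·2 + 7·0 + 8·0 = 26
  Dover: 13·1 + 7·4 + 8·1 = 49
  Fairview: 13·0 + 7·1 + 8·2 = 23
  Jasper: 13·5 + 7·3 + 8·3 = 110
  Brookfield: 13·4 + 7·2 + 8·4 = 98
Elmhurst has the highest total.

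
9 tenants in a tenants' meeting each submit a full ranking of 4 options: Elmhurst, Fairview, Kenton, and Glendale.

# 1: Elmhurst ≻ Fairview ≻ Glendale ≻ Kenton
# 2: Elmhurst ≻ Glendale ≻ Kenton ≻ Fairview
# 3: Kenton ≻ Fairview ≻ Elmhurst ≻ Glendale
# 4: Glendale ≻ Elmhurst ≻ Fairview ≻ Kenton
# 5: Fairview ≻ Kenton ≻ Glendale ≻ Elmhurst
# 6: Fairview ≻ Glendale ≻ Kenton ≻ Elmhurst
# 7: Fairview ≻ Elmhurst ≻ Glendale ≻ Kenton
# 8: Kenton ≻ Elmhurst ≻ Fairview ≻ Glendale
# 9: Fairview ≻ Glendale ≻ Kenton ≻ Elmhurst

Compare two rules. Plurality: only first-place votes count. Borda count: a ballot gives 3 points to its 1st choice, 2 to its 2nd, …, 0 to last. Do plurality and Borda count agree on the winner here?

Yes

Plurality first-place counts: Elmhurst 2, Fairview 4, Kenton 2, Glendale 1 → Fairview.
Borda totals: Elmhurst 13, Fairview 18, Kenton 11, Glendale 12 → Fairview.
The two rules agree on Fairview.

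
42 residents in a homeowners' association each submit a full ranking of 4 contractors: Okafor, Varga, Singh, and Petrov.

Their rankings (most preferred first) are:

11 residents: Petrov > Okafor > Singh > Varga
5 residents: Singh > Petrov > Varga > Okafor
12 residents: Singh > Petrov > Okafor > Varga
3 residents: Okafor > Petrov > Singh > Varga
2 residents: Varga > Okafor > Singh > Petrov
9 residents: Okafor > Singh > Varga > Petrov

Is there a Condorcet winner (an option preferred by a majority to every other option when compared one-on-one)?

Head-to-head results (42 voters total):
Okafor vs Varga: Okafor wins 35–7.
Okafor vs Singh: Okafor wins 25–17.
Okafor vs Petrov: Petrov wins 28–14.
Varga vs Singh: Singh wins 40–2.
Varga vs Petrov: Petrov wins 31–11.
Singh vs Petrov: Singh wins 28–14.
No candidate beats all others: Okafor beats Singh beats Petrov beats Okafor, a majority cycle.

No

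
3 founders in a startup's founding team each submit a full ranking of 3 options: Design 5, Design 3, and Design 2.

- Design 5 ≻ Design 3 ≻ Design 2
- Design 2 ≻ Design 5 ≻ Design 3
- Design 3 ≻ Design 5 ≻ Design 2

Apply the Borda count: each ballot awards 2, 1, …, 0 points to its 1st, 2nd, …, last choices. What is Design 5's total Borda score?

Borda scores:
  Design 5: 2 + 1 + 1 = 4
  Design 3: 1 + 0 + 2 = 3
  Design 2: 0 + 2 + 0 = 2

4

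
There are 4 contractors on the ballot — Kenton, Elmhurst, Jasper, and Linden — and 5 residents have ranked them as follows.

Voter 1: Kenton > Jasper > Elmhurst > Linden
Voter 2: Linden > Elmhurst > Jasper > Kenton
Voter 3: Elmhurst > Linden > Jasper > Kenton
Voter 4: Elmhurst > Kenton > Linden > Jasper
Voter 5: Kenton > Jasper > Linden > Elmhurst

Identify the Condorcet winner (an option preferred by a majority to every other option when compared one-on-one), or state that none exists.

Elmhurst

Head-to-head results (5 voters total):
Kenton vs Elmhurst: Elmhurst wins 3–2.
Kenton vs Jasper: Kenton wins 3–2.
Kenton vs Linden: Kenton wins 3–2.
Elmhurst vs Jasper: Elmhurst wins 3–2.
Elmhurst vs Linden: Elmhurst wins 3–2.
Jasper vs Linden: Linden wins 3–2.
Elmhurst beats each rival — Kenton (3–2), Jasper (3–2), Linden (3–2) — so Elmhurst is the Condorcet winner.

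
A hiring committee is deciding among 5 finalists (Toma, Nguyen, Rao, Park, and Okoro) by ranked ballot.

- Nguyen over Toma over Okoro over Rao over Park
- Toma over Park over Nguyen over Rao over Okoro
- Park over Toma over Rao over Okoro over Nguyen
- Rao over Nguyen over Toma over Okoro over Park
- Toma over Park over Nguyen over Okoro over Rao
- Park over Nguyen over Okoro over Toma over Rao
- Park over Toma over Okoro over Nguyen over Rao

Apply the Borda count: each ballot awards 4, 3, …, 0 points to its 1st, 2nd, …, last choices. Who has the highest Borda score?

Borda scores:
  Toma: 3 + 4 + 3 + 2 + 4 + 1 + 3 = 20
  Nguyen: 4 + 2 + 0 + 3 + 2 + 3 + 1 = 15
  Rao: 1 + 1 + 2 + 4 + 0 + 0 + 0 = 8
  Park: 0 + 3 + 4 + 0 + 3 + 4 + 4 = 18
  Okoro: 2 + 0 + 1 + 1 + 1 + 2 + 2 = 9
Toma has the highest total.

Toma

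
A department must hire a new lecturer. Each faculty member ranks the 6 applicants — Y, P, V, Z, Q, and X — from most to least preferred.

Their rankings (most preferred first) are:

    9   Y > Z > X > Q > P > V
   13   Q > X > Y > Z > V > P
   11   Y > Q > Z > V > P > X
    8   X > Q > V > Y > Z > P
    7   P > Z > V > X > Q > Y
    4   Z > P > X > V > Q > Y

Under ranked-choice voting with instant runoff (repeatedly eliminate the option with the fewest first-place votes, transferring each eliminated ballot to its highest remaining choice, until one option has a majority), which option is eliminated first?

Round 1: Y 20, Q 13, X 8, P 7, Z 4, V 0. V has the fewest and is eliminated.
Round 2: Y 20, Q 13, X 8, P 7, Z 4. Z has the fewest and is eliminated.
Round 3: Y 20, Q 13, P 11, X 8. X has the fewest and is eliminated.
Round 4: Q 21, Y 20, P 11. P has the fewest and is eliminated.
Round 5: Q 32, Y 20. Q has a majority.

V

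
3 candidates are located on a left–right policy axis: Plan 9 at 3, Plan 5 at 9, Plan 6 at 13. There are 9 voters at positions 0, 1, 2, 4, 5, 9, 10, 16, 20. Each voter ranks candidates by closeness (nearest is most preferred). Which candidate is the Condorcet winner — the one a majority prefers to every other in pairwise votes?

Plan 9

With single-peaked preferences on a line, the Condorcet winner is the candidate closest to the median voter.
The median voter (position 5) is closest to Plan 9 at 3.
Check: Plan 9 vs Plan 5 — voters closer to Plan 9: 5 of 9.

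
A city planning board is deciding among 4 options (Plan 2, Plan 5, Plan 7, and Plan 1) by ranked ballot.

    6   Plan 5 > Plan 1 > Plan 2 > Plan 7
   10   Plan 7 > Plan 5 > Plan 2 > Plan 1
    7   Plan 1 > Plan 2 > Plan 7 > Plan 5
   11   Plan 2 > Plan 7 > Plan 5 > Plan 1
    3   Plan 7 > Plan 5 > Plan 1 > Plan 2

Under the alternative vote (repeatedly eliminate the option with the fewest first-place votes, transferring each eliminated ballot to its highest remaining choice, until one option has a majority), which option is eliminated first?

Plan 5

Round 1: Plan 7 13, Plan 2 11, Plan 1 7, Plan 5 6. Plan 5 has the fewest and is eliminated.
Round 2: Plan 7 13, Plan 1 13, Plan 2 11. Plan 2 has the fewest and is eliminated.
Round 3: Plan 7 24, Plan 1 13. Plan 7 has a majority.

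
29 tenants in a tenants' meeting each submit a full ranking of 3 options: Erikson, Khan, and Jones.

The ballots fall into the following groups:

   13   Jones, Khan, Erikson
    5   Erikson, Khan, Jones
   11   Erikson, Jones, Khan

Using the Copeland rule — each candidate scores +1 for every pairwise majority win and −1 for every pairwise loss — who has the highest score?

Erikson

Pairwise results:
  Erikson vs Khan: Erikson wins 16–13.
  Erikson vs Jones: Erikson wins 16–13.
  Khan vs Jones: Jones wins 24–5.
Copeland scores (wins − losses):
  Erikson: 2 − 0 = 2
  Khan: 0 − 2 = -2
  Jones: 1 − 1 = 0
Erikson has the best Copeland score.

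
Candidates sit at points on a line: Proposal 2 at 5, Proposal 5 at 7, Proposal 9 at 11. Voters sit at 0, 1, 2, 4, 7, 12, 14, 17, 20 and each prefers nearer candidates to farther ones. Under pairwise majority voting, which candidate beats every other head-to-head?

With single-peaked preferences on a line, the Condorcet winner is the candidate closest to the median voter.
The median voter (position 7) is closest to Proposal 5 at 7.
Check: Proposal 5 vs Proposal 9 — voters closer to Proposal 5: 5 of 9.

Proposal 5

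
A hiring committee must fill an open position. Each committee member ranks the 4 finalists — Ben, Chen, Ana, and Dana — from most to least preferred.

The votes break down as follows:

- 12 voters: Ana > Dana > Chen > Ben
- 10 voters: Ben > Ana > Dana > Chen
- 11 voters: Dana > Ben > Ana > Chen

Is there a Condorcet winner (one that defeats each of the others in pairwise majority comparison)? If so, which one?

Head-to-head results (33 voters total):
Ben vs Chen: Ben wins 21–12.
Ben vs Ana: Ben wins 21–12.
Ben vs Dana: Dana wins 23–10.
Chen vs Ana: Ana wins 33–0.
Chen vs Dana: Dana wins 33–0.
Ana vs Dana: Ana wins 22–11.
No candidate beats all others: Ben beats Ana beats Dana beats Ben, a majority cycle.

None — there is no Condorcet winner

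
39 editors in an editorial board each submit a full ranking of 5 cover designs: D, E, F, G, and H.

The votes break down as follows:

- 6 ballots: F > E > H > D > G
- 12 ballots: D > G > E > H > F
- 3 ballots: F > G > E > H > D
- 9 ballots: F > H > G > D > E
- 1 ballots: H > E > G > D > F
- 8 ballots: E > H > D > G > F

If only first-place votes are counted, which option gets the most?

First-place vote totals:
  D: 12
  E: 8
  F: 18
  G: 0
  H: 1
F has the most first-place votes.

F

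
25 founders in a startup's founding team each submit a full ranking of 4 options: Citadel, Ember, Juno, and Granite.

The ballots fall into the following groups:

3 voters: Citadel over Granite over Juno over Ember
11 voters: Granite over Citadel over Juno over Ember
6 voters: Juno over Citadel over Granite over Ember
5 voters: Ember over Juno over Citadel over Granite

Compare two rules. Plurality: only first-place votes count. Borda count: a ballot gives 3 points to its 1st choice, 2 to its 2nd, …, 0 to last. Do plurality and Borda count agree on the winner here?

Plurality first-place counts: Citadel 3, Ember 5, Juno 6, Granite 11 → Granite.
Borda totals: Citadel 48, Ember 15, Juno 42, Granite 45 → Citadel.
The two rules disagree: plurality picks Granite, Borda picks Citadel.

No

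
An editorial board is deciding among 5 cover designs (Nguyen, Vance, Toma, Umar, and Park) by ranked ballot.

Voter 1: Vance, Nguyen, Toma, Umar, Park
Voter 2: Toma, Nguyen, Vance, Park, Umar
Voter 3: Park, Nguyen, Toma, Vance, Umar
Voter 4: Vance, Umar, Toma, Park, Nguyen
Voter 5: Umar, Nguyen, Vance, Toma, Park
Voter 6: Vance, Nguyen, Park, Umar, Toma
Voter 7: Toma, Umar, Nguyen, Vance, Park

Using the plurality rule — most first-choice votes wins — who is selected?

Vance

First-place vote totals:
  Nguyen: 0
  Vance: 3
  Toma: 2
  Umar: 1
  Park: 1
Vance has the most first-place votes.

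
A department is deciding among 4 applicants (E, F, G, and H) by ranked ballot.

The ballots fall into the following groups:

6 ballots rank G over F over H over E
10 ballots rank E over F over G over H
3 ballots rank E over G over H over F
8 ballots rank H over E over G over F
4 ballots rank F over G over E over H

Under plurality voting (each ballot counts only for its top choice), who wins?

E

First-place vote totals:
  E: 13
  F: 4
  G: 6
  H: 8
E has the most first-place votes.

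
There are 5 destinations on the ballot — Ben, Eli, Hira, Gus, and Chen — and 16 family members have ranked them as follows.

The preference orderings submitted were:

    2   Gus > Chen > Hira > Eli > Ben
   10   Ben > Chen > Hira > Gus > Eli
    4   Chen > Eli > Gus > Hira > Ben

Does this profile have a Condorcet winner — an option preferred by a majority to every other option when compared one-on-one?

Head-to-head results (16 voters total):
Ben vs Eli: Ben wins 10–6.
Ben vs Hira: Ben wins 10–6.
Ben vs Gus: Ben wins 10–6.
Ben vs Chen: Ben wins 10–6.
Eli vs Hira: Hira wins 12–4.
Eli vs Gus: Gus wins 12–4.
Eli vs Chen: Chen wins 16–0.
Hira vs Gus: Hira wins 10–6.
Hira vs Chen: Chen wins 16–0.
Gus vs Chen: Chen wins 14–2.
Ben beats each rival — Eli (10–6), Hira (10–6), Gus (10–6), Chen (10–6) — so Ben is the Condorcet winner.

Yes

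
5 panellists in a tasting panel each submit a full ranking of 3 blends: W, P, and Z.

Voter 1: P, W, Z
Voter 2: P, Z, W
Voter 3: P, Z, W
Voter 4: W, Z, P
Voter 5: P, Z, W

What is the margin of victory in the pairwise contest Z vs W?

Ballots ranking Z above W: 3.
Ballots ranking W above Z: 2.
Z wins 3–2, a margin of 1.

1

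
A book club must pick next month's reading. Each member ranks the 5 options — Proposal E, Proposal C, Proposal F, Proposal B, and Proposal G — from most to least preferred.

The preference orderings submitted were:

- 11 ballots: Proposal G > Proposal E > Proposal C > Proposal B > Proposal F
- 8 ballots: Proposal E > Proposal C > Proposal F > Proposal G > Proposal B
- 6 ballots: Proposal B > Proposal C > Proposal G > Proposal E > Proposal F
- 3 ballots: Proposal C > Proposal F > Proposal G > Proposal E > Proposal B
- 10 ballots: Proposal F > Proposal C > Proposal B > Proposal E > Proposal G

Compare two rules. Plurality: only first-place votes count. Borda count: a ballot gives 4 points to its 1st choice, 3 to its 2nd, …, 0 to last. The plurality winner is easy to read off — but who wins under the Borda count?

Plurality first-place counts: Proposal E 8, Proposal C 3, Proposal F 10, Proposal B 6, Proposal G 11 → Proposal G.
Borda totals: Proposal E 84, Proposal C 106, Proposal F 65, Proposal B 55, Proposal G 70 → Proposal C.

Proposal C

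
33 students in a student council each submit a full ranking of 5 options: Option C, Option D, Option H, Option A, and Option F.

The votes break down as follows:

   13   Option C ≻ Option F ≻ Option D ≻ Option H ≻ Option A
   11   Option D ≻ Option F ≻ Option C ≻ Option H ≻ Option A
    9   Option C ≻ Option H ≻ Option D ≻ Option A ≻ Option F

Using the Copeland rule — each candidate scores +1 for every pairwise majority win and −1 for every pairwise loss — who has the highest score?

Pairwise results:
  Option C vs Option D: Option C wins 22–11.
  Option C vs Option H: Option C wins 33–0.
  Option C vs Option A: Option C wins 33–0.
  Option C vs Option F: Option C wins 22–11.
  Option D vs Option H: Option D wins 24–9.
  Option D vs Option A: Option D wins 33–0.
  Option D vs Option F: Option D wins 20–13.
  Option H vs Option A: Option H wins 33–0.
  Option H vs Option F: Option F wins 24–9.
  Option A vs Option F: Option F wins 24–9.
Copeland scores (wins − losses):
  Option C: 4 − 0 = 4
  Option D: 3 − 1 = 2
  Option H: 1 − 3 = -2
  Option A: 0 − 4 = -4
  Option F: 2 − 2 = 0
Option C has the best Copeland score.

Option C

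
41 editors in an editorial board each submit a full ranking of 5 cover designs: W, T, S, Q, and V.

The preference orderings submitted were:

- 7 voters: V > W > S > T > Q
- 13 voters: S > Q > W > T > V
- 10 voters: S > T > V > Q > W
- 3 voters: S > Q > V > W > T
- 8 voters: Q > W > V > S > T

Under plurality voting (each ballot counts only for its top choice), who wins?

S

First-place vote totals:
  W: 0
  T: 0
  S: 26
  Q: 8
  V: 7
S has the most first-place votes.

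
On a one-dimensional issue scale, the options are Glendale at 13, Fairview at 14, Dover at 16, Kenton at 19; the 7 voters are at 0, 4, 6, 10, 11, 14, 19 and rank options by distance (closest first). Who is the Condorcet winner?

With single-peaked preferences on a line, the Condorcet winner is the candidate closest to the median voter.
The median voter (position 10) is closest to Glendale at 13.
Check: Glendale vs Fairview — voters closer to Glendale: 5 of 7.

Glendale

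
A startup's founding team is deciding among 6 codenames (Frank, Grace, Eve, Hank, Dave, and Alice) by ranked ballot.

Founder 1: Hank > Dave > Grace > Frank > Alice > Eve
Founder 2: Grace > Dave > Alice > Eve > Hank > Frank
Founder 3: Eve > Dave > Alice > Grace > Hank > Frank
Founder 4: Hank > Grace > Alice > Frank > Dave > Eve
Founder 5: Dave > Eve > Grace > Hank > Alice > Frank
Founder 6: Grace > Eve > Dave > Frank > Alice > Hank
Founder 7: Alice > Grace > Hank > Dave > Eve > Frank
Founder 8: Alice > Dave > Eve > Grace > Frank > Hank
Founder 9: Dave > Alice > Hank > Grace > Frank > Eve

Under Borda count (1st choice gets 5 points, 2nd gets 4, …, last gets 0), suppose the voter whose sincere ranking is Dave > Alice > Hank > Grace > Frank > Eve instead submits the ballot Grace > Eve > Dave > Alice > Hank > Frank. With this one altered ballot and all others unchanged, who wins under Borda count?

Borda totals with the altered ballot: Frank 7, Grace 33, Eve 23, Hank 18, Dave 30, Alice 24.
The switch changes the winner from Dave to Grace.

Grace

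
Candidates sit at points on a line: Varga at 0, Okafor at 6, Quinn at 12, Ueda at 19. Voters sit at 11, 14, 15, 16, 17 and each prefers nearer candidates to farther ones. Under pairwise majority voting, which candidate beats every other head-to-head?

With single-peaked preferences on a line, the Condorcet winner is the candidate closest to the median voter.
The median voter (position 15) is closest to Quinn at 12.
Check: Quinn vs Varga — voters closer to Quinn: 5 of 5.

Quinn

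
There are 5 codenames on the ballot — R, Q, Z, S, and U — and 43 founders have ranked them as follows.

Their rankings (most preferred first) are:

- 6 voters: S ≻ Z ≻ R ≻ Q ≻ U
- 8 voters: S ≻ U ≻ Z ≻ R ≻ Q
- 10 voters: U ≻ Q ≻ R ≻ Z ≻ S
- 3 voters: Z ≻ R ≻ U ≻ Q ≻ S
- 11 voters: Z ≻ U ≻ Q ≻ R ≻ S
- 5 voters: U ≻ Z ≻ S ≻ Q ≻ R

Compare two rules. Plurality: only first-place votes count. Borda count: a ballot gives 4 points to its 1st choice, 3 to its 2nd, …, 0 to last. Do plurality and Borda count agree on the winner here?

Plurality first-place counts: R 0, Q 0, Z 14, S 14, U 15 → U.
Borda totals: R 60, Q 66, Z 115, S 66, U 123 → U.
The two rules agree on U.

Yes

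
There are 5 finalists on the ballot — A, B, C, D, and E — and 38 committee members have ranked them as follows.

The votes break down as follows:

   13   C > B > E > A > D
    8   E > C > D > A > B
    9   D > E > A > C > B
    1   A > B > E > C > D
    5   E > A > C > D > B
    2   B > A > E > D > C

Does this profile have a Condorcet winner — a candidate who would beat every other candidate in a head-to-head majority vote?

Head-to-head results (38 voters total):
A vs B: A wins 23–15.
A vs C: C wins 21–17.
A vs D: A wins 21–17.
A vs E: E wins 35–3.
B vs C: C wins 35–3.
B vs D: D wins 22–16.
B vs E: E wins 22–16.
C vs D: C wins 27–11.
C vs E: E wins 25–13.
D vs E: E wins 29–9.
E beats each rival — A (35–3), B (22–16), C (25–13), D (29–9) — so E is the Condorcet winner.

Yes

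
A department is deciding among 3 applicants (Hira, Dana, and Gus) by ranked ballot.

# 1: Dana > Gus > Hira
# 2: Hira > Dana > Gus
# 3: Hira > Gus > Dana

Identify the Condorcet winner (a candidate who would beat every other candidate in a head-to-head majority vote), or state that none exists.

Head-to-head results (3 voters total):
Hira vs Dana: Hira wins 2–1.
Hira vs Gus: Hira wins 2–1.
Dana vs Gus: Dana wins 2–1.
Hira beats each rival — Dana (2–1), Gus (2–1) — so Hira is the Condorcet winner.

Hira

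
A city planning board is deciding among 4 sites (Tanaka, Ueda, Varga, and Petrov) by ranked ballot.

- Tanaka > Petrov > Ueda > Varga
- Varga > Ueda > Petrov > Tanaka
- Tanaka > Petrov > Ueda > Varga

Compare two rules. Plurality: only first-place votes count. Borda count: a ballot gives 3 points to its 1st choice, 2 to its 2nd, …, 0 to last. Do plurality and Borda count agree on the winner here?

Plurality first-place counts: Tanaka 2, Ueda 0, Varga 1, Petrov 0 → Tanaka.
Borda totals: Tanaka 6, Ueda 4, Varga 3, Petrov 5 → Tanaka.
The two rules agree on Tanaka.

Yes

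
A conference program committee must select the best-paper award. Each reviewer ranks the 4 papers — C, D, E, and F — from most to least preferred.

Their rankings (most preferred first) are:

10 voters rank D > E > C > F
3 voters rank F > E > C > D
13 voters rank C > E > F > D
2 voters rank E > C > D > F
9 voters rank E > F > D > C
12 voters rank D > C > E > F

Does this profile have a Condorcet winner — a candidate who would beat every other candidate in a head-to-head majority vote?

No

Head-to-head results (49 voters total):
C vs D: D wins 31–18.
C vs E: C wins 25–24.
C vs F: C wins 37–12.
D vs E: E wins 27–22.
D vs F: F wins 25–24.
E vs F: E wins 46–3.
No candidate beats all others: C beats E beats D beats C, a majority cycle.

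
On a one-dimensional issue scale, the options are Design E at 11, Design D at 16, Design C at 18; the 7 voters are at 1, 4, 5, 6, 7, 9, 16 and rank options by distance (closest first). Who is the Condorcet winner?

With single-peaked preferences on a line, the Condorcet winner is the candidate closest to the median voter.
The median voter (position 6) is closest to Design E at 11.
Check: Design E vs Design C — voters closer to Design E: 6 of 7.

Design E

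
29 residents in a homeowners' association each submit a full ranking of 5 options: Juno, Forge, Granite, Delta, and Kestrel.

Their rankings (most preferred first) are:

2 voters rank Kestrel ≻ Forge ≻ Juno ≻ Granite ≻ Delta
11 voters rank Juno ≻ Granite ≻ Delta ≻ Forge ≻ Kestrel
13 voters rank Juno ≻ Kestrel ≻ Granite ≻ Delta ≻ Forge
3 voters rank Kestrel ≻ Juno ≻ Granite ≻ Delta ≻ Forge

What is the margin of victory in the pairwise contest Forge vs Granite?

25

Ballots ranking Forge above Granite: 2.
Ballots ranking Granite above Forge: 11+13+3 = 27.
Granite wins 27–2, a margin of 25.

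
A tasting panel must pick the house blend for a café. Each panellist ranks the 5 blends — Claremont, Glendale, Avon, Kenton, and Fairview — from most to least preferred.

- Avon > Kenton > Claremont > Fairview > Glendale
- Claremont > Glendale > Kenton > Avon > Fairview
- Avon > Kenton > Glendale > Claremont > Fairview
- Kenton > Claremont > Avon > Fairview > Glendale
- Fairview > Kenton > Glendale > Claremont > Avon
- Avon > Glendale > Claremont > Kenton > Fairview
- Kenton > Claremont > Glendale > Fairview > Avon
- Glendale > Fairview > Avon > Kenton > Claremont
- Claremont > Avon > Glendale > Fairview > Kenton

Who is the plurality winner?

First-place vote totals:
  Claremont: 2
  Glendale: 1
  Avon: 3
  Kenton: 2
  Fairview: 1
Avon has the most first-place votes.

Avon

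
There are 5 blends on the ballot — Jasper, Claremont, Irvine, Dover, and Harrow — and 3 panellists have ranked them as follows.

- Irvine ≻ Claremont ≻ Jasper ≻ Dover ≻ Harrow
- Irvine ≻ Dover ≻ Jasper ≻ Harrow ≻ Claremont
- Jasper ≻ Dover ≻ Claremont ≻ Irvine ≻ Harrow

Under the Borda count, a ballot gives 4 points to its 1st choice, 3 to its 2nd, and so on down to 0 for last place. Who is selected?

Borda scores:
  Jasper: 2 + 2 + 4 = 8
  Claremont: 3 + 0 + 2 = 5
  Irvine: 4 + 4 + 1 = 9
  Dover: 1 + 3 + 3 = 7
  Harrow: 0 + 1 + 0 = 1
Irvine has the highest total.

Irvine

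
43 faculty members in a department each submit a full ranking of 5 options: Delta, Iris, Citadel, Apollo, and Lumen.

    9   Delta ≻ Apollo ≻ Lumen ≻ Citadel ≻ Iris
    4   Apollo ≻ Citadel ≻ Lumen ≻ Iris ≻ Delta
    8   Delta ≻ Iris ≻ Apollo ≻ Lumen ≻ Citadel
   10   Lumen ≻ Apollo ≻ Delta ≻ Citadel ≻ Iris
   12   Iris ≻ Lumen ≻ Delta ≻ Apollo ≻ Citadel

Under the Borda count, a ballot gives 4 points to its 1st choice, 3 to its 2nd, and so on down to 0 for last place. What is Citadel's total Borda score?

Borda scores:
  Delta: 9·4 + 4·0 + 8·4 + 10·2 + 12·2 = 112
  Iris: 9·0 + 4·1 + 8·3 + 10·0 + 12·4 = 76
  Citadel: 9·1 + 4·3 + 8·0 + 10·1 + 12·0 = 31
  Apollo: 9·3 + 4·4 + 8·2 + 10·3 + 12·1 = 101
  Lumen: 9·2 + 4·2 + 8·1 + 10·4 + 12·3 = 110

31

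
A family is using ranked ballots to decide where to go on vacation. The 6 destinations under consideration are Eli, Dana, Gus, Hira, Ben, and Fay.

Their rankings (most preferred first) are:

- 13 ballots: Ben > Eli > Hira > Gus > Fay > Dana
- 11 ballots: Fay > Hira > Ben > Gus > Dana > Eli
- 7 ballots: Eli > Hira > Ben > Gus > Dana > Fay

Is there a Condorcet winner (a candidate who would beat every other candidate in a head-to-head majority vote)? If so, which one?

There is no Condorcet winner

Head-to-head results (31 voters total):
Eli vs Dana: Eli wins 20–11.
Eli vs Gus: Eli wins 20–11.
Eli vs Hira: Eli wins 20–11.
Eli vs Ben: Ben wins 24–7.
Eli vs Fay: Eli wins 20–11.
Dana vs Gus: Gus wins 31–0.
Dana vs Hira: Hira wins 31–0.
Dana vs Ben: Ben wins 31–0.
Dana vs Fay: Fay wins 24–7.
Gus vs Hira: Hira wins 31–0.
Gus vs Ben: Ben wins 31–0.
Gus vs Fay: Gus wins 20–11.
Hira vs Ben: Hira wins 18–13.
Hira vs Fay: Hira wins 20–11.
Ben vs Fay: Ben wins 20–11.
No candidate beats all others: Eli beats Hira beats Ben beats Eli, a majority cycle.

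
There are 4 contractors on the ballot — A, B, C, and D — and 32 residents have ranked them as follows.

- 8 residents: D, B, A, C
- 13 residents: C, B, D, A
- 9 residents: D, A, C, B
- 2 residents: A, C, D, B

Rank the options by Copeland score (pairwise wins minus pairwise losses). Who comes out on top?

Pairwise results:
  A vs B: B wins 21–11.
  A vs C: A wins 19–13.
  A vs D: D wins 30–2.
  B vs C: C wins 24–8.
  B vs D: D wins 19–13.
  C vs D: D wins 17–15.
Copeland scores (wins − losses):
  A: 1 − 2 = -1
  B: 1 − 2 = -1
  C: 1 − 2 = -1
  D: 3 − 0 = 3
D has the best Copeland score.

D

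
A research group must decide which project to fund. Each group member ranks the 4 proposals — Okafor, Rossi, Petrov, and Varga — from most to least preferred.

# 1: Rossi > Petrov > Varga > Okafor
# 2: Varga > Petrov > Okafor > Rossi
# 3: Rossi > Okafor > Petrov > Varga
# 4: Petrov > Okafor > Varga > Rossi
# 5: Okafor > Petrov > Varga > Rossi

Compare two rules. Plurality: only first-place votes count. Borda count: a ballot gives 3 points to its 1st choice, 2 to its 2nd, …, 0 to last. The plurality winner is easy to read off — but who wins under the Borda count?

Plurality first-place counts: Okafor 1, Rossi 2, Petrov 1, Varga 1 → Rossi.
Borda totals: Okafor 8, Rossi 6, Petrov 10, Varga 6 → Petrov.

Petrov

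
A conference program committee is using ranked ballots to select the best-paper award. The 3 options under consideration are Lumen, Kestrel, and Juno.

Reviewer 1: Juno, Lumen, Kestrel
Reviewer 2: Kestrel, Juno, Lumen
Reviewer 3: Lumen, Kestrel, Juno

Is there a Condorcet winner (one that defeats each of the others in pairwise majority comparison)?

Head-to-head results (3 voters total):
Lumen vs Kestrel: Lumen wins 2–1.
Lumen vs Juno: Juno wins 2–1.
Kestrel vs Juno: Kestrel wins 2–1.
No candidate beats all others: Lumen beats Kestrel beats Juno beats Lumen, a majority cycle.

No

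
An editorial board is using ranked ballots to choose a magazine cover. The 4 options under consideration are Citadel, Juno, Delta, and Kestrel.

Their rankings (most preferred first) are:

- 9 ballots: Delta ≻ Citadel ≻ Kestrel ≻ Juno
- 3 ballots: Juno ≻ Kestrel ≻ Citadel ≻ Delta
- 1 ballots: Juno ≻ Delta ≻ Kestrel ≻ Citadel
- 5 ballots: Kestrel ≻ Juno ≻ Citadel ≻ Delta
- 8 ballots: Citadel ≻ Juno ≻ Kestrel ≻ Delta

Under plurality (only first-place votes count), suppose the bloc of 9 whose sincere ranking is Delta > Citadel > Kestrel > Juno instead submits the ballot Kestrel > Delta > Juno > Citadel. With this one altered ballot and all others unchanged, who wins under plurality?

First-place totals with the altered ballot: Citadel 8, Juno 4, Delta 0, Kestrel 14.
The switch changes the winner from Delta to Kestrel.

Kestrel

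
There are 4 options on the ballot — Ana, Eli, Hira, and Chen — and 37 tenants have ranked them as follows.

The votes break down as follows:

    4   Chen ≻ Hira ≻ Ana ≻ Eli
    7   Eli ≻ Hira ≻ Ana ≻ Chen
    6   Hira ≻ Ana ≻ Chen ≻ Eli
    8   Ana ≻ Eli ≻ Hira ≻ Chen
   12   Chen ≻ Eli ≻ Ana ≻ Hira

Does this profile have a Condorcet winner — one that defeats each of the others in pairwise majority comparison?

No

Head-to-head results (37 voters total):
Ana vs Eli: Eli wins 19–18.
Ana vs Hira: Ana wins 20–17.
Ana vs Chen: Ana wins 21–16.
Eli vs Hira: Eli wins 27–10.
Eli vs Chen: Chen wins 22–15.
Hira vs Chen: Hira wins 21–16.
No candidate beats all others: Ana beats Chen beats Eli beats Ana, a majority cycle.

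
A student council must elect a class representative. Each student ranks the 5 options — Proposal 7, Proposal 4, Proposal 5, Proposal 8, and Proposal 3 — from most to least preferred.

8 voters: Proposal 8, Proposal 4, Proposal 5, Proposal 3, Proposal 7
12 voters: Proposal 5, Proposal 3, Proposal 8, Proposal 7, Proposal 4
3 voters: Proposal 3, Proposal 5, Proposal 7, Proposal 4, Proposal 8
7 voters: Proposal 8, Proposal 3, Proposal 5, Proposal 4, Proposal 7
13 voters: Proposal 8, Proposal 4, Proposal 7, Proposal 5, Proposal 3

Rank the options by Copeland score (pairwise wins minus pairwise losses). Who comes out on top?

Proposal 8

Pairwise results:
  Proposal 7 vs Proposal 4: Proposal 4 wins 28–15.
  Proposal 7 vs Proposal 5: Proposal 5 wins 30–13.
  Proposal 7 vs Proposal 8: Proposal 8 wins 40–3.
  Proposal 7 vs Proposal 3: Proposal 3 wins 30–13.
  Proposal 4 vs Proposal 5: Proposal 5 wins 22–21.
  Proposal 4 vs Proposal 8: Proposal 8 wins 40–3.
  Proposal 4 vs Proposal 3: Proposal 3 wins 22–21.
  Proposal 5 vs Proposal 8: Proposal 8 wins 28–15.
  Proposal 5 vs Proposal 3: Proposal 5 wins 33–10.
  Proposal 8 vs Proposal 3: Proposal 8 wins 28–15.
Copeland scores (wins − losses):
  Proposal 7: 0 − 4 = -4
  Proposal 4: 1 − 3 = -2
  Proposal 5: 3 − 1 = 2
  Proposal 8: 4 − 0 = 4
  Proposal 3: 2 − 2 = 0
Proposal 8 has the best Copeland score.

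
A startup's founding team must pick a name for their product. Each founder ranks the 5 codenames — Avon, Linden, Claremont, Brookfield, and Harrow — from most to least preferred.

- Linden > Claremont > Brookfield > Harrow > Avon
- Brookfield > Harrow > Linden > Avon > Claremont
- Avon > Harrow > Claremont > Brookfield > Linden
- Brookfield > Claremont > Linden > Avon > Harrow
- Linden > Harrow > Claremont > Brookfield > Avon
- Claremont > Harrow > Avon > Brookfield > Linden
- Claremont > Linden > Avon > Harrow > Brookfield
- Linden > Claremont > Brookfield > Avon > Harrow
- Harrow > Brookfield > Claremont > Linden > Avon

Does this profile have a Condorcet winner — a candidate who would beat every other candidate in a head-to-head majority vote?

Yes

Head-to-head results (9 voters total):
Avon vs Linden: Linden wins 7–2.
Avon vs Claremont: Claremont wins 7–2.
Avon vs Brookfield: Brookfield wins 6–3.
Avon vs Harrow: Harrow wins 5–4.
Linden vs Claremont: Claremont wins 5–4.
Linden vs Brookfield: Brookfield wins 5–4.
Linden vs Harrow: Linden wins 5–4.
Claremont vs Brookfield: Claremont wins 6–3.
Claremont vs Harrow: Claremont wins 5–4.
Brookfield vs Harrow: Harrow wins 5–4.
Claremont beats each rival — Avon (7–2), Linden (5–4), Brookfield (6–3), Harrow (5–4) — so Claremont is the Condorcet winner.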